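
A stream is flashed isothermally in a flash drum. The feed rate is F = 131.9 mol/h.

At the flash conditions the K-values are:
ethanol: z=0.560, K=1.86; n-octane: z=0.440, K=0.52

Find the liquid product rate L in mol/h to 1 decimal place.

L = 45.5 mol/h

Rachford–Rice: g(ψ) = Σ zᵢ(Kᵢ−1)/(1+ψ(Kᵢ−1)) = 0.
Check two-phase: ΣzᵢKᵢ = 1.270 > 1 and Σzᵢ/Kᵢ = 1.147 > 1, so g(0) = 0.270 > 0 and g(1) = -0.147 < 0.
Newton–Raphson from ψ = 0.5:
  ψ = 0.500: g = 0.0589, g' = -0.378 → ψ = 0.656
  ψ = 0.656: g = -0.0003, g' = -0.385 → ψ = 0.655
Converged at ψ = 0.655.
Then V = ψ·F = 0.6550·131.9 = 86.4 mol/h and L = F − V = 45.5 mol/h.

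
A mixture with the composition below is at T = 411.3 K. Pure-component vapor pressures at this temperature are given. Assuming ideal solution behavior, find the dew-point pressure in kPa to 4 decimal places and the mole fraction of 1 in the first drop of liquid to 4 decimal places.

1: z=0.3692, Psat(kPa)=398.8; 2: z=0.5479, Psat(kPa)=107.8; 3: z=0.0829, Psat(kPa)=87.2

Pdew = 143.6983 kPa, x_1 = 0.1330

At the dew point ψ → 1, so Σzᵢ/Kᵢ = 1 with Kᵢ = Pᵢˢᵃᵗ/P ⇒ 1/P = Σzᵢ/Pᵢˢᵃᵗ.
1/P = 0.3692/398.8 + 0.5479/107.8 + 0.0829/87.2 = 0.0069590 ⇒ P = 143.6983 kPa
xᵢ = zᵢP/Pᵢˢᵃᵗ ⇒ x_1 = 0.3692·143.6983/398.8 = 0.1330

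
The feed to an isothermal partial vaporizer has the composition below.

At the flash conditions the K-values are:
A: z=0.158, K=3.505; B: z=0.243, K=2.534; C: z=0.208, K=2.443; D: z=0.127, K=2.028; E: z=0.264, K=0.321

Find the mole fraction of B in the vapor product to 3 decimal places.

Rachford–Rice: g(ψ) = Σ zᵢ(Kᵢ−1)/(1+ψ(Kᵢ−1)) = 0.
Feasibility: ΣzᵢKᵢ = 2.020, Σzᵢ/Kᵢ = 1.111 — both > 1, two phases present.
Newton iteration, ψ⁰ = 0.4:
  ψ = 0.400: g = 0.4654, g' = -0.938 → ψ = 0.896
  ψ = 0.896: g = 0.0198, g' = -1.109 → ψ = 0.914
Converged at ψ = 0.914.
Compositions from xᵢ = zᵢ/(1+ψ(Kᵢ−1)), yᵢ = Kᵢxᵢ:
  A: x = 0.048, y = 0.168
  B: x = 0.101, y = 0.256
  C: x = 0.090, y = 0.219
  D: x = 0.065, y = 0.133
  E: x = 0.696, y = 0.223

y_B = 0.256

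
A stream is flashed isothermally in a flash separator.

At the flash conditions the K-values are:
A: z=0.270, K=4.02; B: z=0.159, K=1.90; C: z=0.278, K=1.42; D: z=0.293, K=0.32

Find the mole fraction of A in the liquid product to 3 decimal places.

x_A = 0.081

Rachford–Rice: g(V/F) = Σ zᵢ(Kᵢ−1)/(1+V/F(Kᵢ−1)) = 0.
g(0) = ΣzᵢKᵢ − 1 = 0.876 and g(1) = 1 − Σzᵢ/Kᵢ = -0.262, so a root lies in (0, 1).
Newton–Raphson from V/F = 0.5:
  V/F = 0.500: g = 0.2182, g' = -0.797 → V/F = 0.774
  V/F = 0.774: g = -0.0037, g' = -0.897 → V/F = 0.770
Converged at V/F = 0.770.
Compositions from xᵢ = zᵢ/(1+V/F(Kᵢ−1)), yᵢ = Kᵢxᵢ:
  A: x = 0.081, y = 0.326
  B: x = 0.094, y = 0.178
  C: x = 0.210, y = 0.298
  D: x = 0.615, y = 0.197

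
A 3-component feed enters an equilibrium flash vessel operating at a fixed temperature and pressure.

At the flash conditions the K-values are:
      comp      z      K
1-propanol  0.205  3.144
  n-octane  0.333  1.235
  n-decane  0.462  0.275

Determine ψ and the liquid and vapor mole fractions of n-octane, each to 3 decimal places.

Let ψ = V/F and solve Σ zᵢ(Kᵢ−1)/(1+ψ(Kᵢ−1)) = 0.
Check two-phase: ΣzᵢKᵢ = 1.183 > 1 and Σzᵢ/Kᵢ = 2.015 > 1, so g(0) = 0.183 > 0 and g(1) = -1.015 < 0.
Iterate (Newton) starting at ψ = 0.5:
  ψ = 0.500: g = -0.2433, g' = -0.832 → ψ = 0.208
  ψ = 0.208: g = -0.0155, g' = -0.805 → ψ = 0.188
Converged at ψ = 0.188.
Compositions from xᵢ = zᵢ/(1+ψ(Kᵢ−1)), yᵢ = Kᵢxᵢ:
  1-propanol: x = 0.146, y = 0.459
  n-octane: x = 0.319, y = 0.394
  n-decane: x = 0.535, y = 0.147

ψ = 0.188, x_n-octane = 0.319, y_n-octane = 0.394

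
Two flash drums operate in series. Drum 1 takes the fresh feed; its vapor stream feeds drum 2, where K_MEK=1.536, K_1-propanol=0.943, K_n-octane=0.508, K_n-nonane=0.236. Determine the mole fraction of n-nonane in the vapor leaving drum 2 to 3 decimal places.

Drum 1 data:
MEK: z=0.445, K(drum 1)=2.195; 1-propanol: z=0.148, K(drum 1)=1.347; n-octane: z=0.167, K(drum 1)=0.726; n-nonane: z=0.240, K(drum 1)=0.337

y_n-nonane (drum 2) = 0.046

Drum 1:
Material balance + equilibrium reduce to Σ zᵢ(Kᵢ−1)/(1+ψ₁(Kᵢ−1)) = 0.
Feasibility: ΣzᵢKᵢ = 1.378, Σzᵢ/Kᵢ = 1.255 — both > 1, two phases present.
Newton iteration, ψ₁⁰ = 0.5:
  ψ₁ = 0.500: g = 0.0856, g' = -0.515 → ψ₁ = 0.666
  ψ₁ = 0.666: g = -0.0032, g' = -0.566 → ψ₁ = 0.661
Converged at ψ₁ = 0.661.
Drum-1 compositions:
  MEK: x = 0.249, y = 0.546
  1-propanol: x = 0.120, y = 0.162
  n-octane: x = 0.204, y = 0.148
  n-nonane: x = 0.427, y = 0.144
Drum-2 feed = drum-1 vapor: z₂ = (0.5459, 0.1622, 0.1480, 0.1439).
Drum 2:
Iterate (Newton) starting at ψ₂ = 0.37:
  ψ₂ = 0.370: g = -0.0076, g' = -0.327 → ψ₂ = 0.347
Converged at ψ₂ = 0.347.
  MEK: x = 0.460, y = 0.707
  1-propanol: x = 0.165, y = 0.156
  n-octane: x = 0.178, y = 0.091
  n-nonane: x = 0.196, y = 0.046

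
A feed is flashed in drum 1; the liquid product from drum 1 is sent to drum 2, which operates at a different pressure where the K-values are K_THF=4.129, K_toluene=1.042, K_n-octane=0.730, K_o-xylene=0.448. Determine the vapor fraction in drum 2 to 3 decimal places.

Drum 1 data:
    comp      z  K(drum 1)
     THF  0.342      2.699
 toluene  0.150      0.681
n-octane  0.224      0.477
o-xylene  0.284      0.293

Drum 1:
Rachford–Rice: g(ψ₁) = Σ zᵢ(Kᵢ−1)/(1+ψ₁(Kᵢ−1)) = 0.
Check two-phase: ΣzᵢKᵢ = 1.215 > 1 and Σzᵢ/Kᵢ = 1.786 > 1, so g(0) = 0.215 > 0 and g(1) = -0.786 < 0.
Newton iteration, ψ₁⁰ = 0.33:
  ψ₁ = 0.330: g = -0.0846, g' = -0.755 → ψ₁ = 0.218
  ψ₁ = 0.218: g = 0.0030, g' = -0.820 → ψ₁ = 0.222
Converged at ψ₁ = 0.222.
Drum-1 compositions:
  THF: x = 0.248, y = 0.671
  toluene: x = 0.161, y = 0.110
  n-octane: x = 0.253, y = 0.121
  o-xylene: x = 0.337, y = 0.099
Drum-2 feed = drum-1 liquid: z₂ = (0.2484, 0.1614, 0.2534, 0.3368).
Drum 2:
Let ψ₂ = V/F and solve Σ zᵢ(Kᵢ−1)/(1+ψ₂(Kᵢ−1)) = 0.
Feasibility: ΣzᵢKᵢ = 1.530, Σzᵢ/Kᵢ = 1.314 — both > 1, two phases present.
Newton iteration, ψ₂⁰ = 0.5:
  ψ₂ = 0.500: g = -0.0261, g' = -0.591 → ψ₂ = 0.456
  ψ₂ = 0.456: g = 0.0006, g' = -0.621 → ψ₂ = 0.457
Converged at ψ₂ = 0.457.
  THF: x = 0.102, y = 0.422
  toluene: x = 0.158, y = 0.165
  n-octane: x = 0.289, y = 0.211
  o-xylene: x = 0.450, y = 0.202

V/F (drum 2) = 0.457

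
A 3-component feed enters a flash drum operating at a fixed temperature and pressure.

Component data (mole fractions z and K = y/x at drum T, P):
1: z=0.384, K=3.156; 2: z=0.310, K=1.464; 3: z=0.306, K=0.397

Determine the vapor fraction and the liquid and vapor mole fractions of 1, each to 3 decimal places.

Let ψ = V/F and solve Σ zᵢ(Kᵢ−1)/(1+ψ(Kᵢ−1)) = 0.
Feasibility: ΣzᵢKᵢ = 1.787, Σzᵢ/Kᵢ = 1.104 — both > 1, two phases present.
Iterate (Newton) starting at ψ = 0.5:
  ψ = 0.500: g = 0.2510, g' = -0.685 → ψ = 0.866
  ψ = 0.866: g = 0.0050, g' = -0.739 → ψ = 0.873
Converged at ψ = 0.873.
Compositions from xᵢ = zᵢ/(1+ψ(Kᵢ−1)), yᵢ = Kᵢxᵢ:
  1: x = 0.133, y = 0.420
  2: x = 0.221, y = 0.323
  3: x = 0.646, y = 0.257

ψ = 0.873, x_1 = 0.133, y_1 = 0.420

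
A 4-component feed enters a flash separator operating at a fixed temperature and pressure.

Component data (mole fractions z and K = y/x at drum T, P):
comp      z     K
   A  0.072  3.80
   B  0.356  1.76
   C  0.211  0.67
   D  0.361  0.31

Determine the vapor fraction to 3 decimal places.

Material balance + equilibrium reduce to Σ zᵢ(Kᵢ−1)/(1+ψ(Kᵢ−1)) = 0.
Feasibility: ΣzᵢKᵢ = 1.153, Σzᵢ/Kᵢ = 1.701 — both > 1, two phases present.
Newton–Raphson from ψ = 0.48:
  ψ = 0.480: g = -0.1709, g' = -0.630 → ψ = 0.209
  ψ = 0.209: g = -0.0049, g' = -0.639 → ψ = 0.201
Converged at ψ = 0.201.

ψ = 0.201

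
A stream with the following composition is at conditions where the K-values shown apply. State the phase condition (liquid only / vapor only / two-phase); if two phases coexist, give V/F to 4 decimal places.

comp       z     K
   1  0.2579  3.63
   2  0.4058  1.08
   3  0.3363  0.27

two-phase, V/F = 0.4195

ΣzᵢKᵢ = 1.4652; Σzᵢ/Kᵢ = 1.6923.
Both exceed 1, so a two-phase solution exists.
Material balance + equilibrium reduce to Σ zᵢ(Kᵢ−1)/(1+ψ(Kᵢ−1)) = 0.
Iterate (Newton) starting at ψ = 0.5:
  ψ = 0.5000: g = -0.06240, g' = -0.7797 → ψ = 0.4200
  ψ = 0.4200: g = -0.00033, g' = -0.7779 → ψ = 0.4195
Converged at ψ = 0.4195.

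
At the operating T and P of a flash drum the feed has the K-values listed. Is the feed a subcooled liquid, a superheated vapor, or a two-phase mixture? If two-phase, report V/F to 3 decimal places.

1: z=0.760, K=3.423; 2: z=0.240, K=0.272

ΣzᵢKᵢ = 2.667; Σzᵢ/Kᵢ = 1.104.
Both exceed 1, so a two-phase solution exists.
Material balance + equilibrium reduce to Σ zᵢ(Kᵢ−1)/(1+ψ(Kᵢ−1)) = 0.
Iterate (Newton) starting at ψ = 0.44:
  ψ = 0.440: g = 0.6342, g' = -1.321 → ψ = 0.920
  ψ = 0.920: g = 0.0408, g' = -1.595 → ψ = 0.946
  ψ = 0.946: g = -0.0016, g' = -1.723 → ψ = 0.945
Converged at ψ = 0.945.

two-phase, V/F = 0.945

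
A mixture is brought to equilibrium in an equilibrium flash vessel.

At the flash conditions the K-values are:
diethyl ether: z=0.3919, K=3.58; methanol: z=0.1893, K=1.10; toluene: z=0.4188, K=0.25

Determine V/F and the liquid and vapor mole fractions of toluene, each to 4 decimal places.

Rachford–Rice: g(V/F) = Σ zᵢ(Kᵢ−1)/(1+V/F(Kᵢ−1)) = 0.
Check two-phase: ΣzᵢKᵢ = 1.7159 > 1 and Σzᵢ/Kᵢ = 1.9568 > 1, so g(0) = 0.7159 > 0 and g(1) = -0.9568 < 0.
Iterate (Newton) starting at V/F = 0.3:
  V/F = 0.3000: g = 0.18304, g' = -1.2229 → V/F = 0.4497
  V/F = 0.4497: g = 0.01224, g' = -1.0971 → V/F = 0.4608
Converged at V/F = 0.4608.
Compositions from xᵢ = zᵢ/(1+V/F(Kᵢ−1)), yᵢ = Kᵢxᵢ:
  diethyl ether: x = 0.1790, y = 0.6409
  methanol: x = 0.1810, y = 0.1991
  toluene: x = 0.6400, y = 0.1600

V/F = 0.4608, x_toluene = 0.6400, y_toluene = 0.1600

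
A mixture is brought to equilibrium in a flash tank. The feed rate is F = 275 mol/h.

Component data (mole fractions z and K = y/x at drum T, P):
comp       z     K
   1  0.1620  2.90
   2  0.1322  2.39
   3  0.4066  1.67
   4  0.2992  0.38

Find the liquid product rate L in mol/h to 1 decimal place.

Rachford–Rice: g(V/F) = Σ zᵢ(Kᵢ−1)/(1+V/F(Kᵢ−1)) = 0.
Feasibility: ΣzᵢKᵢ = 1.5785, Σzᵢ/Kᵢ = 1.1420 — both > 1, two phases present.
Newton iteration, V/F⁰ = 0.56:
  V/F = 0.5600: g = 0.16639, g' = -0.5844 → V/F = 0.8447
  V/F = 0.8447: g = -0.01283, g' = -0.7216 → V/F = 0.8269
  V/F = 0.8269: g = -0.00016, g' = -0.7036 → V/F = 0.8267
Converged at V/F = 0.8267.
Then V = V/F·F = 0.8267·275 = 227.3 mol/h and L = F − V = 47.7 mol/h.

L = 47.7 mol/h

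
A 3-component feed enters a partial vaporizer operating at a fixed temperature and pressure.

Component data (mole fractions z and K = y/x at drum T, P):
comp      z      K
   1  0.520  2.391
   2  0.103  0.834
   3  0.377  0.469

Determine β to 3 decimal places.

Iterate (Newton) starting at β = 0.59:
  β = 0.590: g = 0.0868, g' = -0.532 → β = 0.753
Converged at β = 0.753.

β = 0.753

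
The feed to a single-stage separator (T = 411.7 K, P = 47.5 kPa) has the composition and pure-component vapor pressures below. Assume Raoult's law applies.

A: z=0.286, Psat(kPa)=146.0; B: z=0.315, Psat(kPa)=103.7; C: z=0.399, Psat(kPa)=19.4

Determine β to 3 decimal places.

β = 0.757

Raoult's law: Kᵢ = Pᵢˢᵃᵗ/P = Pᵢˢᵃᵗ/47.5.
  K_A = 146.0/47.5 = 3.07368, K_B = 103.7/47.5 = 2.18316, K_C = 19.4/47.5 = 0.40842
Newton–Raphson from β = 0.47:
  β = 0.470: g = 0.2129, g' = -0.765 → β = 0.748
  β = 0.748: g = 0.0067, g' = -0.762 → β = 0.757
Converged at β = 0.757.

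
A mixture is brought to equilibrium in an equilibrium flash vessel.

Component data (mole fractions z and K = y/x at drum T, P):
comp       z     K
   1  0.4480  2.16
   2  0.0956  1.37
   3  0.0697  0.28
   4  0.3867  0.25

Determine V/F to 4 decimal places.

Rachford–Rice: g(V/F) = Σ zᵢ(Kᵢ−1)/(1+V/F(Kᵢ−1)) = 0.
Feasibility: ΣzᵢKᵢ = 1.2148, Σzᵢ/Kᵢ = 2.0729 — both > 1, two phases present.
Newton–Raphson from V/F = 0.5:
  V/F = 0.5000: g = -0.18369, g' = -0.8959 → V/F = 0.2950
  V/F = 0.2950: g = -0.01703, g' = -0.7622 → V/F = 0.2726
  V/F = 0.2726: g = -0.00005, g' = -0.7584 → V/F = 0.2725
Converged at V/F = 0.2725.

V/F = 0.2725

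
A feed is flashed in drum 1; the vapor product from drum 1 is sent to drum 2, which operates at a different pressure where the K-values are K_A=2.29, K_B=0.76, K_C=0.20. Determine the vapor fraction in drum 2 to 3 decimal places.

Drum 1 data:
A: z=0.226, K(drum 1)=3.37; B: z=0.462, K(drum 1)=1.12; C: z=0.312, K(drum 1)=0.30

V/F (drum 2) = 0.457

Drum 1:
Material balance + equilibrium reduce to Σ zᵢ(Kᵢ−1)/(1+ψ₁(Kᵢ−1)) = 0.
Check two-phase: ΣzᵢKᵢ = 1.373 > 1 and Σzᵢ/Kᵢ = 1.520 > 1, so g(0) = 0.373 > 0 and g(1) = -0.520 < 0.
Iterate (Newton) starting at ψ₁ = 0.32:
  ψ₁ = 0.320: g = 0.0766, g' = -0.671 → ψ₁ = 0.434
  ψ₁ = 0.434: g = 0.0029, g' = -0.630 → ψ₁ = 0.439
Converged at ψ₁ = 0.439.
Drum-1 compositions:
  A: x = 0.111, y = 0.373
  B: x = 0.439, y = 0.492
  C: x = 0.450, y = 0.135
Drum-2 feed = drum-1 vapor: z₂ = (0.3733, 0.4916, 0.1351).
Drum 2:
Newton–Raphson from ψ₂ = 0.5:
  ψ₂ = 0.500: g = -0.0214, g' = -0.506 → ψ₂ = 0.458
  ψ₂ = 0.458: g = -0.0002, g' = -0.497 → ψ₂ = 0.457
Converged at ψ₂ = 0.457.
  A: x = 0.235, y = 0.538
  B: x = 0.552, y = 0.420
  C: x = 0.213, y = 0.043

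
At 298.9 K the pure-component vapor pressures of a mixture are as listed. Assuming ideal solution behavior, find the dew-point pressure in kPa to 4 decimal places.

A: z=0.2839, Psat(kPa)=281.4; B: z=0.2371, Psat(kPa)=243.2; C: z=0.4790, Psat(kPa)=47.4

Pdew = 82.7179 kPa

At the dew point ψ → 1, so Σzᵢ/Kᵢ = 1 with Kᵢ = Pᵢˢᵃᵗ/P ⇒ 1/P = Σzᵢ/Pᵢˢᵃᵗ.
1/P = 0.2839/281.4 + 0.2371/243.2 + 0.4790/47.4 = 0.0120893 ⇒ P = 82.7179 kPa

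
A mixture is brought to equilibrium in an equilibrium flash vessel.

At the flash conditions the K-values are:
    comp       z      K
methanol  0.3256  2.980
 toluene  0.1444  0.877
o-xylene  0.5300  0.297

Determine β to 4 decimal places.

β = 0.2100

Newton–Raphson from β = 0.57:
  β = 0.5700: g = -0.33795, g' = -1.0136 → β = 0.2366
  β = 0.2366: g = -0.02617, g' = -0.9712 → β = 0.2096
  β = 0.2096: g = 0.00038, g' = -1.0001 → β = 0.2100
Converged at β = 0.2100.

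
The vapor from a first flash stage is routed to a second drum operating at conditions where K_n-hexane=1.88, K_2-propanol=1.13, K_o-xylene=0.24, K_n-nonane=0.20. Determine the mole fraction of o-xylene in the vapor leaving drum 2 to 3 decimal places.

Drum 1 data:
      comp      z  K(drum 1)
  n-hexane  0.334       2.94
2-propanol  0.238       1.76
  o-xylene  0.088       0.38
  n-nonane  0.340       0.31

Drum 1:
Material balance + equilibrium reduce to Σ zᵢ(Kᵢ−1)/(1+ψ₁(Kᵢ−1)) = 0.
g(0) = ΣzᵢKᵢ − 1 = 0.540 and g(1) = 1 − Σzᵢ/Kᵢ = -0.577, so a root lies in (0, 1).
Iterate (Newton) starting at ψ₁ = 0.35:
  ψ₁ = 0.350: g = 0.1498, g' = -0.868 → ψ₁ = 0.523
  ψ₁ = 0.523: g = 0.0036, g' = -0.850 → ψ₁ = 0.527
Converged at ψ₁ = 0.527.
Drum-1 compositions:
  n-hexane: x = 0.165, y = 0.486
  2-propanol: x = 0.170, y = 0.299
  o-xylene: x = 0.131, y = 0.050
  n-nonane: x = 0.534, y = 0.166
Drum-2 feed = drum-1 vapor: z₂ = (0.4856, 0.2991, 0.0497, 0.1656).
Drum 2:
Iterate (Newton) starting at ψ₂ = 0.5:
  ψ₂ = 0.500: g = 0.0516, g' = -0.555 → ψ₂ = 0.593
  ψ₂ = 0.593: g = -0.0039, g' = -0.645 → ψ₂ = 0.587
Converged at ψ₂ = 0.587.
  n-hexane: x = 0.320, y = 0.602
  2-propanol: x = 0.278, y = 0.314
  o-xylene: x = 0.090, y = 0.022
  n-nonane: x = 0.312, y = 0.062

y_o-xylene (drum 2) = 0.022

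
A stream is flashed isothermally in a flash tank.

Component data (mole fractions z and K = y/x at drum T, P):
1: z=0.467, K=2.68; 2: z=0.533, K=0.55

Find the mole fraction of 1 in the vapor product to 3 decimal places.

y_1 = 0.566

Rachford–Rice: g(β) = Σ zᵢ(Kᵢ−1)/(1+β(Kᵢ−1)) = 0.
Check two-phase: ΣzᵢKᵢ = 1.545 > 1 and Σzᵢ/Kᵢ = 1.143 > 1, so g(0) = 0.545 > 0 and g(1) = -0.143 < 0.
Binary case is linear: z₁(K₁−1)(1+β(K₂−1)) + z₂(K₂−1)(1+β(K₁−1)) = 0
⇒ β = [z₁(K₁−1)+z₂(K₂−1)] / [−(K₁−1)(K₂−1)] = 0.5447/0.7560 = 0.721
Compositions from xᵢ = zᵢ/(1+β(Kᵢ−1)), yᵢ = Kᵢxᵢ:
  1: x = 0.211, y = 0.566
  2: x = 0.789, y = 0.434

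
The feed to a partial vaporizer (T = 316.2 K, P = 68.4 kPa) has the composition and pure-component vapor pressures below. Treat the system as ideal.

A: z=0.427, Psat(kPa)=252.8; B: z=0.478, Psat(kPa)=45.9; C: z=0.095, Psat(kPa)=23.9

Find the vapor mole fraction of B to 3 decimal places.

y_B = 0.443

Raoult's law: Kᵢ = Pᵢˢᵃᵗ/P = Pᵢˢᵃᵗ/68.4.
  K_A = 252.8/68.4 = 3.69591, K_B = 45.9/68.4 = 0.67105, K_C = 23.9/68.4 = 0.34942
Rachford–Rice: g(β) = Σ zᵢ(Kᵢ−1)/(1+β(Kᵢ−1)) = 0.
g(0) = ΣzᵢKᵢ − 1 = 0.932 and g(1) = 1 − Σzᵢ/Kᵢ = -0.100, so a root lies in (0, 1).
Iterate (Newton) starting at β = 0.5:
  β = 0.500: g = 0.2105, g' = -0.725 → β = 0.790
  β = 0.790: g = 0.0281, g' = -0.581 → β = 0.839
  β = 0.839: g = -0.0001, g' = -0.585 → β = 0.838
Converged at β = 0.838.
Compositions from xᵢ = zᵢ/(1+β(Kᵢ−1)), yᵢ = Kᵢxᵢ:
  A: x = 0.131, y = 0.484
  B: x = 0.660, y = 0.443
  C: x = 0.209, y = 0.073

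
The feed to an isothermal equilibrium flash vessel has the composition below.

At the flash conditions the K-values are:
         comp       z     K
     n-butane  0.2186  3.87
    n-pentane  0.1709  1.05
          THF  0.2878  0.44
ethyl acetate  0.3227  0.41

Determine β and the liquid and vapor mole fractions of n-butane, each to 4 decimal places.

β = 0.2099, x_n-butane = 0.1364, y_n-butane = 0.5279

Newton iteration, β⁰ = 0.51:
  β = 0.5100: g = -0.23496, g' = -0.7037 → β = 0.1761
  β = 0.1761: g = 0.03392, g' = -1.0458 → β = 0.2086
  β = 0.2086: g = 0.00133, g' = -0.9668 → β = 0.2099
Converged at β = 0.2099.
Compositions from xᵢ = zᵢ/(1+β(Kᵢ−1)), yᵢ = Kᵢxᵢ:
  n-butane: x = 0.1364, y = 0.5279
  n-pentane: x = 0.1691, y = 0.1776
  THF: x = 0.3261, y = 0.1435
  ethyl acetate: x = 0.3683, y = 0.1510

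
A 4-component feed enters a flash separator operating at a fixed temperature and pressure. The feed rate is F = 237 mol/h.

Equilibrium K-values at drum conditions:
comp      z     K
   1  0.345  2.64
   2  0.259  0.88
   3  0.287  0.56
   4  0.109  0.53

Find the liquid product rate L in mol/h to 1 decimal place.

L = 89.4 mol/h

Let ψ = V/F and solve Σ zᵢ(Kᵢ−1)/(1+ψ(Kᵢ−1)) = 0.
Check two-phase: ΣzᵢKᵢ = 1.357 > 1 and Σzᵢ/Kᵢ = 1.143 > 1, so g(0) = 0.357 > 0 and g(1) = -0.143 < 0.
Iterate (Newton) starting at ψ = 0.5:
  ψ = 0.500: g = 0.0490, g' = -0.417 → ψ = 0.617
  ψ = 0.617: g = 0.0020, g' = -0.386 → ψ = 0.623
Converged at ψ = 0.623.
Then V = ψ·F = 0.6226·237 = 147.6 mol/h and L = F − V = 89.4 mol/h.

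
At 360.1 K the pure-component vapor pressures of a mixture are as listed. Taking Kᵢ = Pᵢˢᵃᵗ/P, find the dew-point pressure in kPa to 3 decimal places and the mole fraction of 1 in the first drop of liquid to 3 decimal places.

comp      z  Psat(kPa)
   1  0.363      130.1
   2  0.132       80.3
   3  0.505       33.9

Pdew = 51.731 kPa, x_1 = 0.144

At the dew point ψ → 1, so Σzᵢ/Kᵢ = 1 with Kᵢ = Pᵢˢᵃᵗ/P ⇒ 1/P = Σzᵢ/Pᵢˢᵃᵗ.
1/P = 0.363/130.1 + 0.132/80.3 + 0.505/33.9 = 0.019331 ⇒ P = 51.731 kPa
xᵢ = zᵢP/Pᵢˢᵃᵗ ⇒ x_1 = 0.363·51.731/130.1 = 0.144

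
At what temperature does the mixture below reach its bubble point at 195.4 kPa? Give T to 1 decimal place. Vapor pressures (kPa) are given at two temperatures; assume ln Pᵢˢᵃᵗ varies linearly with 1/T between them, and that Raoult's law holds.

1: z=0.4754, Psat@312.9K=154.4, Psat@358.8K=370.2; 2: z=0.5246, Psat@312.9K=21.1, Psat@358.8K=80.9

Bubble-point temperature: ΣzᵢPᵢˢᵃᵗ(T) = P. Interpolate ln Pᵢˢᵃᵗ = aᵢ + bᵢ/T.
  T = 312.9 K: ΣzᵢPᵢˢᵃᵗ = 84.47 kPa
  T = 358.8 K: ΣzᵢPᵢˢᵃᵗ = 218.43 kPa
  T = 335.9 K: ΣzᵢPᵢˢᵃᵗ = 139.94 kPa
  T = 347.4 K: ΣzᵢPᵢˢᵃᵗ = 176.14 kPa
  T = 353.1 K: ΣzᵢPᵢˢᵃᵗ = 196.45 kPa
  T = 350.2 K: ΣzᵢPᵢˢᵃᵗ = 185.91 kPa
Interpolating between 350.2 K and 353.1 K gives T ≈ 352.8 K.

T = 352.8 K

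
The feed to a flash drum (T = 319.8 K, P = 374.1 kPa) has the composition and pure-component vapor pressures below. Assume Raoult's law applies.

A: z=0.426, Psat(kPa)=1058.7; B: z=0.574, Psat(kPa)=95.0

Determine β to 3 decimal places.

Raoult's law: Kᵢ = Pᵢˢᵃᵗ/P = Pᵢˢᵃᵗ/374.1.
  K_A = 1058.7/374.1 = 2.82999, K_B = 95.0/374.1 = 0.25394
Material balance + equilibrium reduce to Σ zᵢ(Kᵢ−1)/(1+β(Kᵢ−1)) = 0.
Feasibility: ΣzᵢKᵢ = 1.351, Σzᵢ/Kᵢ = 2.411 — both > 1, two phases present.
Binary case is linear: z₁(K₁−1)(1+β(K₂−1)) + z₂(K₂−1)(1+β(K₁−1)) = 0
⇒ β = [z₁(K₁−1)+z₂(K₂−1)] / [−(K₁−1)(K₂−1)] = 0.3513/1.3653 = 0.257

β = 0.257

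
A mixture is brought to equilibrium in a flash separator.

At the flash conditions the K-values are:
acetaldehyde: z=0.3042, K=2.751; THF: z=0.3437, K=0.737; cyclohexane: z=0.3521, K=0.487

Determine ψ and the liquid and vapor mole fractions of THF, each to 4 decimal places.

Iterate (Newton) starting at ψ = 0.5:
  ψ = 0.5000: g = -0.06301, g' = -0.4643 → ψ = 0.3643
  ψ = 0.3643: g = 0.00310, g' = -0.5169 → ψ = 0.3703
Converged at ψ = 0.3703.
Compositions from xᵢ = zᵢ/(1+ψ(Kᵢ−1)), yᵢ = Kᵢxᵢ:
  acetaldehyde: x = 0.1845, y = 0.5077
  THF: x = 0.3808, y = 0.2806
  cyclohexane: x = 0.4347, y = 0.2117

ψ = 0.3703, x_THF = 0.3808, y_THF = 0.2806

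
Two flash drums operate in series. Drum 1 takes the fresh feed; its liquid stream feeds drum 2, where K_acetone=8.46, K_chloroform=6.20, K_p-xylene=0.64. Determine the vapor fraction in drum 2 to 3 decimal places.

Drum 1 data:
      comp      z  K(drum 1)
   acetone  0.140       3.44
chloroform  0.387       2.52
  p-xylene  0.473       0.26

V/F (drum 2) = 0.708

Drum 1:
Material balance + equilibrium reduce to Σ zᵢ(Kᵢ−1)/(1+ψ₁(Kᵢ−1)) = 0.
Feasibility: ΣzᵢKᵢ = 1.580, Σzᵢ/Kᵢ = 2.013 — both > 1, two phases present.
Newton iteration, ψ₁⁰ = 0.5:
  ψ₁ = 0.500: g = -0.0675, g' = -1.110 → ψ₁ = 0.439
  ψ₁ = 0.439: g = -0.0009, g' = -1.084 → ψ₁ = 0.438
Converged at ψ₁ = 0.438.
Drum-1 compositions:
  acetone: x = 0.068, y = 0.233
  chloroform: x = 0.232, y = 0.585
  p-xylene: x = 0.700, y = 0.182
Drum-2 feed = drum-1 liquid: z₂ = (0.0676, 0.2323, 0.7001).
Drum 2:
Material balance + equilibrium reduce to Σ zᵢ(Kᵢ−1)/(1+ψ₂(Kᵢ−1)) = 0.
Feasibility: ΣzᵢKᵢ = 2.460, Σzᵢ/Kᵢ = 1.139 — both > 1, two phases present.
Iterate (Newton) starting at ψ₂ = 0.32:
  ψ₂ = 0.320: g = 0.3175, g' = -1.329 → ψ₂ = 0.559
  ψ₂ = 0.559: g = 0.0913, g' = -0.695 → ψ₂ = 0.690
  ψ₂ = 0.690: g = 0.0098, g' = -0.558 → ψ₂ = 0.708
Converged at ψ₂ = 0.708.
  acetone: x = 0.011, y = 0.091
  chloroform: x = 0.050, y = 0.308
  p-xylene: x = 0.940, y = 0.601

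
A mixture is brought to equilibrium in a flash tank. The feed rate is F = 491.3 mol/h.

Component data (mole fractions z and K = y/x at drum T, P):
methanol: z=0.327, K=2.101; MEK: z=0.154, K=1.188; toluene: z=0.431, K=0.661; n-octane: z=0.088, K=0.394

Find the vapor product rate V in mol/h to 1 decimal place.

V = 255.6 mol/h

Material balance + equilibrium reduce to Σ zᵢ(Kᵢ−1)/(1+ψ(Kᵢ−1)) = 0.
Check two-phase: ΣzᵢKᵢ = 1.190 > 1 and Σzᵢ/Kᵢ = 1.161 > 1, so g(0) = 0.190 > 0 and g(1) = -0.161 < 0.
Newton iteration, ψ⁰ = 0.5:
  ψ = 0.500: g = 0.0062, g' = -0.308 → ψ = 0.520
Converged at ψ = 0.520.
Then V = ψ·F = 0.5203·491.3 = 255.6 mol/h and L = F − V = 235.7 mol/h.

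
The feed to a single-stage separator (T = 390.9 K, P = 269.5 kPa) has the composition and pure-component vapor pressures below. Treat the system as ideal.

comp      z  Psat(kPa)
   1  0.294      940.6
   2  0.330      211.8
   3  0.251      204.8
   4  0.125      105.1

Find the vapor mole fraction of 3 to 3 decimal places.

y_3 = 0.226

Raoult's law: Kᵢ = Pᵢˢᵃᵗ/P = Pᵢˢᵃᵗ/269.5.
  K_1 = 940.6/269.5 = 3.49017, K_2 = 211.8/269.5 = 0.78590, K_3 = 204.8/269.5 = 0.75993, K_4 = 105.1/269.5 = 0.38998
Newton iteration, V/F⁰ = 0.5:
  V/F = 0.500: g = 0.0688, g' = -0.496 → V/F = 0.639
  V/F = 0.639: g = 0.0046, g' = -0.437 → V/F = 0.649
Converged at V/F = 0.649.
Compositions from xᵢ = zᵢ/(1+V/F(Kᵢ−1)), yᵢ = Kᵢxᵢ:
  1: x = 0.112, y = 0.392
  2: x = 0.383, y = 0.301
  3: x = 0.297, y = 0.226
  4: x = 0.207, y = 0.081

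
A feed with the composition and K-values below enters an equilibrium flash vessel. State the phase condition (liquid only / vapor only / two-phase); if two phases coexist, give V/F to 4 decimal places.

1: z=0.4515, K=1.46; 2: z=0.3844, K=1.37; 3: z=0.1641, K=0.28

two-phase, V/F = 0.7679

ΣzᵢKᵢ = 1.2318; Σzᵢ/Kᵢ = 1.1759.
Both exceed 1, so a two-phase solution exists.
Newton–Raphson from ψ = 0.37:
  ψ = 0.3700: g = 0.14153, g' = -0.2686 → ψ = 0.8970
  ψ = 0.8970: g = -0.07980, g' = -0.7558 → ψ = 0.7914
  ψ = 0.7914: g = -0.01238, g' = -0.5425 → ψ = 0.7686
  ψ = 0.7686: g = -0.00037, g' = -0.5105 → ψ = 0.7679
Converged at ψ = 0.7679.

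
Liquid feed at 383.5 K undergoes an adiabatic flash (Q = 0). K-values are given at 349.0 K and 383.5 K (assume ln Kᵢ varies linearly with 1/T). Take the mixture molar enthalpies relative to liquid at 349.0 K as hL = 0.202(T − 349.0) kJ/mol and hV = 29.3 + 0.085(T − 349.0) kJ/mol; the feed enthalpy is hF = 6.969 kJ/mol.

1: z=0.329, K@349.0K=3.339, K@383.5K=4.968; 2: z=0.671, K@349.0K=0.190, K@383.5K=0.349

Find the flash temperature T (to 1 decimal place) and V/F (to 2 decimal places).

T = 358.3 K, V/F = 0.18

Adiabatic flash: solve Rachford–Rice at each trial T, then check hF = ψ·hV(T) + (1−ψ)·hL(T).
  T = 349.0 K: K = (3.339, 0.190), RR gives ψ = 0.119, H_out = 3.495 kJ/mol
  T = 383.5 K: K = (4.968, 0.349), RR gives ψ = 0.336, H_out = 15.464 kJ/mol
  T = 366.2 K: K = (4.109, 0.261), RR gives ψ = 0.229, H_out = 9.733 kJ/mol
  T = 357.6 K: K = (3.713, 0.224), RR gives ψ = 0.176, H_out = 6.728 kJ/mol
  T = 361.9 K: K = (3.908, 0.242), RR gives ψ = 0.203, H_out = 8.252 kJ/mol
  T = 359.8 K: K = (3.812, 0.233), RR gives ψ = 0.190, H_out = 7.514 kJ/mol
Linear interpolation between T = 357.6 (H_out = 6.728) and T = 359.8 (H_out = 7.514) on hF = 6.969 gives T ≈ 358.3 K, at which ψ = 0.18.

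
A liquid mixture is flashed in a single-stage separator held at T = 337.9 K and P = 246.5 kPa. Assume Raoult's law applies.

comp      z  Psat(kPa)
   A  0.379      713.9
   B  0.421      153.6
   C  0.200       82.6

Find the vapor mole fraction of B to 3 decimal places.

y_B = 0.317

Raoult's law: Kᵢ = Pᵢˢᵃᵗ/P = Pᵢˢᵃᵗ/246.5.
  K_A = 713.9/246.5 = 2.89615, K_B = 153.6/246.5 = 0.62312, K_C = 82.6/246.5 = 0.33509
Rachford–Rice: g(V/F) = Σ zᵢ(Kᵢ−1)/(1+V/F(Kᵢ−1)) = 0.
Check two-phase: ΣzᵢKᵢ = 1.427 > 1 and Σzᵢ/Kᵢ = 1.403 > 1, so g(0) = 0.427 > 0 and g(1) = -0.403 < 0.
Newton iteration, V/F⁰ = 0.67:
  V/F = 0.670: g = -0.1356, g' = -0.659 → V/F = 0.464
  V/F = 0.464: g = -0.0025, g' = -0.658 → V/F = 0.460
Converged at V/F = 0.460.
Compositions from xᵢ = zᵢ/(1+V/F(Kᵢ−1)), yᵢ = Kᵢxᵢ:
  A: x = 0.202, y = 0.586
  B: x = 0.509, y = 0.317
  C: x = 0.288, y = 0.097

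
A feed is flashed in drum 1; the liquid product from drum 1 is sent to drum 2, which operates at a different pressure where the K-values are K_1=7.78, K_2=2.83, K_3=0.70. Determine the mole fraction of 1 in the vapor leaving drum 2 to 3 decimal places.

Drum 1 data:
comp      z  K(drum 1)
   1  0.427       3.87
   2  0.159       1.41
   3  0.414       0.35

Drum 1:
Let ψ₁ = V/F and solve Σ zᵢ(Kᵢ−1)/(1+ψ₁(Kᵢ−1)) = 0.
Feasibility: ΣzᵢKᵢ = 2.022, Σzᵢ/Kᵢ = 1.406 — both > 1, two phases present.
Newton–Raphson from ψ₁ = 0.6:
  ψ₁ = 0.600: g = 0.0614, g' = -0.962 → ψ₁ = 0.664
Converged at ψ₁ = 0.664.
Drum-1 compositions:
  1: x = 0.147, y = 0.569
  2: x = 0.125, y = 0.176
  3: x = 0.728, y = 0.255
Drum-2 feed = drum-1 liquid: z₂ = (0.1470, 0.1250, 0.7280).
Drum 2:
Material balance + equilibrium reduce to Σ zᵢ(Kᵢ−1)/(1+ψ₂(Kᵢ−1)) = 0.
g(0) = ΣzᵢKᵢ − 1 = 1.007 and g(1) = 1 − Σzᵢ/Kᵢ = -0.103, so a root lies in (0, 1).
Newton iteration, ψ₂⁰ = 0.36:
  ψ₂ = 0.360: g = 0.1828, g' = -0.805 → ψ₂ = 0.587
  ψ₂ = 0.587: g = 0.0454, g' = -0.466 → ψ₂ = 0.684
  ψ₂ = 0.684: g = 0.0035, g' = -0.399 → ψ₂ = 0.693
Converged at ψ₂ = 0.693.
  1: x = 0.026, y = 0.201
  2: x = 0.055, y = 0.156
  3: x = 0.919, y = 0.643

y_1 (drum 2) = 0.201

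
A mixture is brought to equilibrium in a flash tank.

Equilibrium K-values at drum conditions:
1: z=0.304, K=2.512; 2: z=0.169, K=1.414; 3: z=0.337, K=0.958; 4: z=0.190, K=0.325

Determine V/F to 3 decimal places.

V/F = 0.739

Rachford–Rice: g(V/F) = Σ zᵢ(Kᵢ−1)/(1+V/F(Kᵢ−1)) = 0.
g(0) = ΣzᵢKᵢ − 1 = 0.387 and g(1) = 1 − Σzᵢ/Kᵢ = -0.177, so a root lies in (0, 1).
Iterate (Newton) starting at V/F = 0.6:
  V/F = 0.600: g = 0.0670, g' = -0.455 → V/F = 0.747
  V/F = 0.747: g = -0.0042, g' = -0.523 → V/F = 0.739
Converged at V/F = 0.739.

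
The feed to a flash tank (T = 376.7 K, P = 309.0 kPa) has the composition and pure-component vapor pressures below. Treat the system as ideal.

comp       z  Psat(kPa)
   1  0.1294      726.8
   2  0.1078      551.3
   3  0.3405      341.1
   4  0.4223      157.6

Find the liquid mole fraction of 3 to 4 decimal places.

x_3 = 0.3319

Raoult's law: Kᵢ = Pᵢˢᵃᵗ/P = Pᵢˢᵃᵗ/309.0.
  K_1 = 726.8/309.0 = 2.352104, K_2 = 551.3/309.0 = 1.784142, K_3 = 341.1/309.0 = 1.103883, K_4 = 157.6/309.0 = 0.510032
Newton iteration, ψ⁰ = 0.5:
  ψ = 0.5000: g = -0.07531, g' = -0.2996 → ψ = 0.2486
  ψ = 0.2486: g = 0.00055, g' = -0.3139 → ψ = 0.2504
Converged at ψ = 0.2504.
Compositions from xᵢ = zᵢ/(1+ψ(Kᵢ−1)), yᵢ = Kᵢxᵢ:
  1: x = 0.0967, y = 0.2274
  2: x = 0.0901, y = 0.1608
  3: x = 0.3319, y = 0.3663
  4: x = 0.4813, y = 0.2455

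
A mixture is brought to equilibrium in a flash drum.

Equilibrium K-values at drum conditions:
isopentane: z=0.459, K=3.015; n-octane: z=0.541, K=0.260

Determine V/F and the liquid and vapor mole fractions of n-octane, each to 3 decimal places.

Rachford–Rice: g(V/F) = Σ zᵢ(Kᵢ−1)/(1+V/F(Kᵢ−1)) = 0.
Check two-phase: ΣzᵢKᵢ = 1.525 > 1 and Σzᵢ/Kᵢ = 2.233 > 1, so g(0) = 0.525 > 0 and g(1) = -1.233 < 0.
Binary case is linear: z₁(K₁−1)(1+V/F(K₂−1)) + z₂(K₂−1)(1+V/F(K₁−1)) = 0
⇒ V/F = [z₁(K₁−1)+z₂(K₂−1)] / [−(K₁−1)(K₂−1)] = 0.5245/1.4911 = 0.352
Compositions from xᵢ = zᵢ/(1+V/F(Kᵢ−1)), yᵢ = Kᵢxᵢ:
  isopentane: x = 0.269, y = 0.810
  n-octane: x = 0.731, y = 0.190

V/F = 0.352, x_n-octane = 0.731, y_n-octane = 0.190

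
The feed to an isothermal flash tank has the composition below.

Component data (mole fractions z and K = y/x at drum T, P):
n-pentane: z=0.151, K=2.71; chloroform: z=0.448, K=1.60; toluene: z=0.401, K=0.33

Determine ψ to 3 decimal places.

Newton iteration, ψ⁰ = 0.68:
  ψ = 0.680: g = -0.1832, g' = -0.783 → ψ = 0.446
  ψ = 0.446: g = -0.0246, g' = -0.609 → ψ = 0.406
  ψ = 0.406: g = -0.0002, g' = -0.598 → ψ = 0.405
Converged at ψ = 0.405.

ψ = 0.405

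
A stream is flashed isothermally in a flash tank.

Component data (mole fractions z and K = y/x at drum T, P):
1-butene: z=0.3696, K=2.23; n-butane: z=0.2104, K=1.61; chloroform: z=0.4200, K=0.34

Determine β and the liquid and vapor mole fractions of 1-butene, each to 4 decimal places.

Rachford–Rice: g(β) = Σ zᵢ(Kᵢ−1)/(1+β(Kᵢ−1)) = 0.
Check two-phase: ΣzᵢKᵢ = 1.3058 > 1 and Σzᵢ/Kᵢ = 1.5317 > 1, so g(0) = 0.3058 > 0 and g(1) = -0.5317 < 0.
Newton iteration, β⁰ = 0.69:
  β = 0.6900: g = -0.17276, g' = -0.8192 → β = 0.4791
  β = 0.4791: g = -0.02003, g' = -0.6595 → β = 0.4487
  β = 0.4487: g = -0.00016, g' = -0.6497 → β = 0.4485
Converged at β = 0.4485.
Compositions from xᵢ = zᵢ/(1+β(Kᵢ−1)), yᵢ = Kᵢxᵢ:
  1-butene: x = 0.2382, y = 0.5312
  n-butane: x = 0.1652, y = 0.2660
  chloroform: x = 0.5966, y = 0.2028

β = 0.4485, x_1-butene = 0.2382, y_1-butene = 0.5312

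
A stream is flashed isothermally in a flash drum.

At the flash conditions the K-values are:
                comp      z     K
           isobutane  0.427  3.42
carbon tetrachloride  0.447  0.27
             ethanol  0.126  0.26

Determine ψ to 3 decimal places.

ψ = 0.346

Rachford–Rice: g(ψ) = Σ zᵢ(Kᵢ−1)/(1+ψ(Kᵢ−1)) = 0.
g(0) = ΣzᵢKᵢ − 1 = 0.614 and g(1) = 1 − Σzᵢ/Kᵢ = -1.265, so a root lies in (0, 1).
Newton iteration, ψ⁰ = 0.35:
  ψ = 0.350: g = -0.0047, g' = -1.288 → ψ = 0.346
Converged at ψ = 0.346.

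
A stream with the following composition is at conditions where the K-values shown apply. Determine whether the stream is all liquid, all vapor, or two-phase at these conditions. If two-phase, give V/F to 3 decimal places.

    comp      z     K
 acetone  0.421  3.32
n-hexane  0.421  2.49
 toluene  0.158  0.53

ΣzᵢKᵢ = 2.530; Σzᵢ/Kᵢ = 0.594.
Since Σzᵢ/Kᵢ < 1 the mixture is above its dew point — single vapor phase.

all vapor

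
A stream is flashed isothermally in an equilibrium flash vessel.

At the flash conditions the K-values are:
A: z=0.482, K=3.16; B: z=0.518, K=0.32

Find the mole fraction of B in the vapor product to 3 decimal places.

y_B = 0.243

Newton iteration, V/F⁰ = 0.69:
  V/F = 0.690: g = -0.2455, g' = -1.213 → V/F = 0.488
  V/F = 0.488: g = -0.0198, g' = -1.070 → V/F = 0.469
Converged at V/F = 0.469.
Compositions from xᵢ = zᵢ/(1+V/F(Kᵢ−1)), yᵢ = Kᵢxᵢ:
  A: x = 0.239, y = 0.757
  B: x = 0.761, y = 0.243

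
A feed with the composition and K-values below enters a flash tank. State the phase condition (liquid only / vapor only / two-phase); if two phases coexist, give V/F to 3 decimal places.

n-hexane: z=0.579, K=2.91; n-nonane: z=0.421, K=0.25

two-phase, V/F = 0.552

ΣzᵢKᵢ = 1.790; Σzᵢ/Kᵢ = 1.883.
Both exceed 1, so a two-phase solution exists.
Rachford–Rice: g(ψ) = Σ zᵢ(Kᵢ−1)/(1+ψ(Kᵢ−1)) = 0.
Binary case is linear: z₁(K₁−1)(1+ψ(K₂−1)) + z₂(K₂−1)(1+ψ(K₁−1)) = 0
⇒ ψ = [z₁(K₁−1)+z₂(K₂−1)] / [−(K₁−1)(K₂−1)] = 0.7901/1.4325 = 0.552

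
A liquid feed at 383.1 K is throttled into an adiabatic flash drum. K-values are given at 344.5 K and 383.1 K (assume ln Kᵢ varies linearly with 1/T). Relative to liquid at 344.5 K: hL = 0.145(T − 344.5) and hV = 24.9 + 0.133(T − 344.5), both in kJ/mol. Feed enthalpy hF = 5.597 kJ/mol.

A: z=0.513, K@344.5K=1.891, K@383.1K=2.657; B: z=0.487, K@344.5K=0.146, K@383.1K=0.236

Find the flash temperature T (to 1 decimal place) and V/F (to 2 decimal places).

T = 354.7 K, V/F = 0.17

Adiabatic flash: solve Rachford–Rice at each trial T, then check hF = ψ·hV(T) + (1−ψ)·hL(T).
  T = 344.5 K: K = (1.891, 0.146), RR gives ψ = 0.054, H_out = 1.348 kJ/mol
  T = 383.1 K: K = (2.657, 0.236), RR gives ψ = 0.378, H_out = 14.823 kJ/mol
  T = 363.8 K: K = (2.262, 0.188), RR gives ψ = 0.246, H_out = 8.863 kJ/mol
  T = 354.1 K: K = (2.072, 0.166), RR gives ψ = 0.161, H_out = 5.383 kJ/mol
  T = 359.0 K: K = (2.167, 0.177), RR gives ψ = 0.206, H_out = 7.198 kJ/mol
  T = 356.6 K: K = (2.120, 0.172), RR gives ψ = 0.185, H_out = 6.325 kJ/mol
  T = 355.4 K: K = (2.097, 0.169), RR gives ψ = 0.173, H_out = 5.877 kJ/mol
Linear interpolation between T = 354.1 (H_out = 5.383) and T = 355.4 (H_out = 5.877) on hF = 5.597 gives T ≈ 354.7 K, at which ψ = 0.17.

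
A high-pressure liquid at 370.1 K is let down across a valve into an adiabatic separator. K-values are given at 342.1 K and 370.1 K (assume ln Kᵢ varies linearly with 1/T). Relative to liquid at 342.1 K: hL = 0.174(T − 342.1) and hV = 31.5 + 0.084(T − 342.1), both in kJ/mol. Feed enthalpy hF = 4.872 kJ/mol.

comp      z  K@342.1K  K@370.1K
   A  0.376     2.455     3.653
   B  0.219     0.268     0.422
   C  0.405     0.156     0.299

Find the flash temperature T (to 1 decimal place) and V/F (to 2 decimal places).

Adiabatic flash: solve Rachford–Rice at each trial T, then check hF = ψ·hV(T) + (1−ψ)·hL(T).
  T = 342.1 K: K = (2.455, 0.268, 0.156), RR gives ψ = 0.038, H_out = 1.207 kJ/mol
  T = 370.1 K: K = (3.653, 0.422, 0.299), RR gives ψ = 0.335, H_out = 14.583 kJ/mol
  T = 356.1 K: K = (3.018, 0.339, 0.219), RR gives ψ = 0.199, H_out = 8.457 kJ/mol
  T = 349.1 K: K = (2.728, 0.302, 0.185), RR gives ψ = 0.125, H_out = 5.064 kJ/mol
  T = 345.6 K: K = (2.589, 0.285, 0.170), RR gives ψ = 0.083, H_out = 3.209 kJ/mol
  T = 347.4 K: K = (2.660, 0.294, 0.178), RR gives ψ = 0.105, H_out = 4.179 kJ/mol
Linear interpolation between T = 347.4 (H_out = 4.179) and T = 349.1 (H_out = 5.064) on hF = 4.872 gives T ≈ 348.7 K, at which ψ = 0.12.

T = 348.7 K, V/F = 0.12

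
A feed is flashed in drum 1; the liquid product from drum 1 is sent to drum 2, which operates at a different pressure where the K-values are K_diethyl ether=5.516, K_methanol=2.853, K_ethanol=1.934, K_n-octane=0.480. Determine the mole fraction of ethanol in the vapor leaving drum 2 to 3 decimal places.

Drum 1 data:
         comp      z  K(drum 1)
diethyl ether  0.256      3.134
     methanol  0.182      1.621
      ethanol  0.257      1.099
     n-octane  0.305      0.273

Drum 1:
Rachford–Rice: g(ψ₁) = Σ zᵢ(Kᵢ−1)/(1+ψ₁(Kᵢ−1)) = 0.
Feasibility: ΣzᵢKᵢ = 1.463, Σzᵢ/Kᵢ = 1.545 — both > 1, two phases present.
Newton iteration, ψ₁⁰ = 0.5:
  ψ₁ = 0.500: g = 0.0264, g' = -0.714 → ψ₁ = 0.537
Converged at ψ₁ = 0.537.
Drum-1 compositions:
  diethyl ether: x = 0.119, y = 0.374
  methanol: x = 0.137, y = 0.221
  ethanol: x = 0.244, y = 0.268
  n-octane: x = 0.500, y = 0.137
Drum-2 feed = drum-1 liquid: z₂ = (0.1193, 0.1365, 0.2440, 0.5001).
Drum 2:
Rachford–Rice: g(ψ₂) = Σ zᵢ(Kᵢ−1)/(1+ψ₂(Kᵢ−1)) = 0.
Feasibility: ΣzᵢKᵢ = 1.760, Σzᵢ/Kᵢ = 1.238 — both > 1, two phases present.
Newton iteration, ψ₂⁰ = 0.53:
  ψ₂ = 0.530: g = 0.0799, g' = -0.684 → ψ₂ = 0.647
  ψ₂ = 0.647: g = 0.0027, g' = -0.645 → ψ₂ = 0.651
Converged at ψ₂ = 0.651.
  diethyl ether: x = 0.030, y = 0.167
  methanol: x = 0.062, y = 0.177
  ethanol: x = 0.152, y = 0.293
  n-octane: x = 0.756, y = 0.363

y_ethanol (drum 2) = 0.293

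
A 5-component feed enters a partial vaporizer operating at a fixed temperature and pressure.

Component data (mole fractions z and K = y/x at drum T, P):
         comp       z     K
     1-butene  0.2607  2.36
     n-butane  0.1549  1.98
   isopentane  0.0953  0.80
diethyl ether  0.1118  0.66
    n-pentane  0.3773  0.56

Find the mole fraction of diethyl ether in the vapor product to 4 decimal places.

Iterate (Newton) starting at ψ = 0.5:
  ψ = 0.5000: g = 0.03311, g' = -0.3814 → ψ = 0.5868
  ψ = 0.5868: g = 0.00068, g' = -0.3669 → ψ = 0.5887
Converged at ψ = 0.5887.
Compositions from xᵢ = zᵢ/(1+ψ(Kᵢ−1)), yᵢ = Kᵢxᵢ:
  1-butene: x = 0.1448, y = 0.3417
  n-butane: x = 0.0982, y = 0.1945
  isopentane: x = 0.1080, y = 0.0864
  diethyl ether: x = 0.1398, y = 0.0923
  n-pentane: x = 0.5092, y = 0.2851

y_diethyl ether = 0.0923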